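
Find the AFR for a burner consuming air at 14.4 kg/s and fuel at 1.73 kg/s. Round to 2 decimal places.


AFR = m_air / m_fuel
AFR = 14.4 / 1.73 = 8.32


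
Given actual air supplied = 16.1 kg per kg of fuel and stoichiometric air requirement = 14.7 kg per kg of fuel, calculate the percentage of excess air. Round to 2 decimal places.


Excess air = actual - stoichiometric = 16.1 - 14.7 = 1.40 kg/kg fuel
Excess air % = (excess / stoich) * 100 = (1.40 / 14.7) * 100 = 9.52%


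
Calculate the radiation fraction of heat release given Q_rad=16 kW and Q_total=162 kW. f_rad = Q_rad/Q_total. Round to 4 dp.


f_rad = Q_rad / Q_total
f_rad = 16 / 162 = 0.0988


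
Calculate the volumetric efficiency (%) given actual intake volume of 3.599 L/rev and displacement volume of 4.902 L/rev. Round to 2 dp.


eta_v = (V_actual / V_disp) * 100
Ratio = 3.599 / 4.902 = 0.7342
eta_v = 0.7342 * 100 = 73.42%


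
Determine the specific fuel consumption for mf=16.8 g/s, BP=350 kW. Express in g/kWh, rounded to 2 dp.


SFC = (mf / BP) * 3600
Rate = 16.8 / 350 = 0.048000 g/(s*kW)
SFC = 0.048000 * 3600 = 172.80 g/kWh


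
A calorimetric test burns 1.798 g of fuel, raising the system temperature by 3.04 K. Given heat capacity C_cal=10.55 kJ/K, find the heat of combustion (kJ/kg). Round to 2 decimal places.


Hc = C_cal * delta_T / m_fuel
Q_released = 10.55 * 3.04 = 32.0720 kJ
m_fuel = 1.798 g = 1.798/1000 kg = 0.001798 kg
Hc = 32.0720 / 0.001798 = 17837.60 kJ/kg


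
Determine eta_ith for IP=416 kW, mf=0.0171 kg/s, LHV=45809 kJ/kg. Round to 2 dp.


eta_ith = (IP / (mf * LHV)) * 100
Denominator = 0.0171 * 45809 = 783.3339 kW
eta_ith = (416 / 783.3339) * 100 = 53.11%


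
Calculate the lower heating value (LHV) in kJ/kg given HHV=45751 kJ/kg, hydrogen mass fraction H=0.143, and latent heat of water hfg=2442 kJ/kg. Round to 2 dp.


LHV = HHV - hfg * 9 * H
Water correction = 2442 * 9 * 0.143 = 3142.854 kJ/kg
LHV = 45751 - 3142.854 = 42608.15 kJ/kg


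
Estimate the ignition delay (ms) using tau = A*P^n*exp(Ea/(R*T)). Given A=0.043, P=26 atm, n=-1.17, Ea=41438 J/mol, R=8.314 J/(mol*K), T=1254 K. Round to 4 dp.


tau = A * P^n * exp(Ea/(R*T))
P^n = 26^(-1.17) = 0.02210452
Ea/(R*T) = 41438/(8.314*1254) = 3.974580
exp(Ea/(R*T)) = 53.227750
tau = 0.043 * 0.02210452 * 53.227750 = 0.0506 ms


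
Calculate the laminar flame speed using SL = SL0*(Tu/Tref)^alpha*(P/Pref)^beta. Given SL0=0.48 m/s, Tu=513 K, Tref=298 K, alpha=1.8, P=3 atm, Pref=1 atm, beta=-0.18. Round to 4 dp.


SL = SL0 * (Tu/Tref)^alpha * (P/Pref)^beta
T ratio = 513/298 = 1.72147651
(T ratio)^alpha = 1.72147651^1.8 = 2.658410
(P/Pref)^beta = 3^(-0.18) = 0.820575
SL = 0.48 * 2.658410 * 0.820575 = 1.0471 m/s


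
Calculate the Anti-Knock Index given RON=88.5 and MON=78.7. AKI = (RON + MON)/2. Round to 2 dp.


AKI = (RON + MON) / 2
AKI = (88.5 + 78.7) / 2
AKI = 167.2 / 2 = 83.60


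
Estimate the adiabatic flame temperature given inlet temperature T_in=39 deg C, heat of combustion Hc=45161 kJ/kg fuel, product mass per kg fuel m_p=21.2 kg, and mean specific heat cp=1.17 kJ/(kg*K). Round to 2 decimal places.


T_ad = T_in + Hc / (m_p * cp)
Denominator = 21.2 * 1.17 = 24.8040
Temperature rise = 45161 / 24.8040 = 1820.71 K
T_ad = 39 + 1820.71 = 1859.71 deg C


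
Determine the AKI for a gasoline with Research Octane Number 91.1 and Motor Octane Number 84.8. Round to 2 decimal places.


AKI = (RON + MON) / 2
AKI = (91.1 + 84.8) / 2
AKI = 175.9 / 2 = 87.95


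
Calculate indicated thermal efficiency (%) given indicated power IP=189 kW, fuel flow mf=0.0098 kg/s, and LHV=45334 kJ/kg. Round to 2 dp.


eta_ith = (IP / (mf * LHV)) * 100
Denominator = 0.0098 * 45334 = 444.2732 kW
eta_ith = (189 / 444.2732) * 100 = 42.54%


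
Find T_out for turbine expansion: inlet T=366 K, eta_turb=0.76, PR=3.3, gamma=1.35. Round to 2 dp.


T_out = T_in * (1 - eta * (1 - PR^(-(gamma-1)/gamma)))
Exponent = -(1.35-1)/1.35 = -0.25925926
PR^exp = 3.3^(-0.25925926) = 0.73378775
Factor = 1 - 0.76*(1 - 0.73378775) = 0.79767869
T_out = 366 * 0.79767869 = 291.95 K


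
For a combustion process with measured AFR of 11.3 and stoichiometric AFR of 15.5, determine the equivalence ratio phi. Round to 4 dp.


phi = AFR_stoich / AFR_actual
phi = 15.5 / 11.3 = 1.3717


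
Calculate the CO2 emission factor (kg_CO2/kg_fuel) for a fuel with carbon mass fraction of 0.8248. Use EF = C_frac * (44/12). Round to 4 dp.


EF = C_frac * (M_CO2 / M_C)
EF = 0.8248 * (44/12)
EF = 0.8248 * 3.666667 = 3.0243 kg_CO2/kg_fuel


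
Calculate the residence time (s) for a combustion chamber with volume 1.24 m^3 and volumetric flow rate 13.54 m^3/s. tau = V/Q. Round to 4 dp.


tau = V / Q_flow
tau = 1.24 / 13.54 = 0.0916 s


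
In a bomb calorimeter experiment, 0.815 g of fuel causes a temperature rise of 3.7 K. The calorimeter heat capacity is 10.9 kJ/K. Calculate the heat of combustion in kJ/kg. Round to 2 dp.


Hc = C_cal * delta_T / m_fuel
Q_released = 10.9 * 3.7 = 40.3300 kJ
m_fuel = 0.815 g = 0.815/1000 kg = 0.000815 kg
Hc = 40.3300 / 0.000815 = 49484.66 kJ/kg


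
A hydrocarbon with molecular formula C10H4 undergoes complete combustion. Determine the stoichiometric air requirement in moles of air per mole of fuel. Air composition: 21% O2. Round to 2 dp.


Balanced combustion: C10H4 + 11 O2 -> 10 CO2 + 2 H2O
O2 needed = C + H/4 = 10 + 4/4 = 11.00 moles
Air moles = O2 / 0.21 = 11.00 / 0.21 = 52.38 moles air


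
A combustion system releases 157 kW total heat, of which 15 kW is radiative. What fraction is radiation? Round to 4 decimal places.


f_rad = Q_rad / Q_total
f_rad = 15 / 157 = 0.0955


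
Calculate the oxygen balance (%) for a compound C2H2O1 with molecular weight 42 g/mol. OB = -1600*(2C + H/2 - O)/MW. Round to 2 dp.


OB = -1600 * (2C + H/2 - O) / MW
Inner = 2*2 + 2/2 - 1 = 4.00
OB = -1600 * 4.00 / 42 = -152.38%


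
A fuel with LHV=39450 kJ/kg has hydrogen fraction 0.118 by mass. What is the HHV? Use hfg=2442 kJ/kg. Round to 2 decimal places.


HHV = LHV + hfg * 9 * H
Water addition = 2442 * 9 * 0.118 = 2593.404 kJ/kg
HHV = 39450 + 2593.404 = 42043.40 kJ/kg


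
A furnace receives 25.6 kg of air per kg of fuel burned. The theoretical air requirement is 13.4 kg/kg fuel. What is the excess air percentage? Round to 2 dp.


Excess air = actual - stoichiometric = 25.6 - 13.4 = 12.20 kg/kg fuel
Excess air % = (excess / stoich) * 100 = (12.20 / 13.4) * 100 = 91.04%


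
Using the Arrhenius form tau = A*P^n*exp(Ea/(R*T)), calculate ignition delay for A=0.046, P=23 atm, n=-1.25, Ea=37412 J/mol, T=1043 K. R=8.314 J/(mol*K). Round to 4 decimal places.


tau = A * P^n * exp(Ea/(R*T))
P^n = 23^(-1.25) = 0.01985364
Ea/(R*T) = 37412/(8.314*1043) = 4.314362
exp(Ea/(R*T)) = 74.765919
tau = 0.046 * 0.01985364 * 74.765919 = 0.0683 ms


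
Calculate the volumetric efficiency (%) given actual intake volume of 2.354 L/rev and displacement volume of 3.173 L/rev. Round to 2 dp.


eta_v = (V_actual / V_disp) * 100
Ratio = 2.354 / 3.173 = 0.7419
eta_v = 0.7419 * 100 = 74.19%


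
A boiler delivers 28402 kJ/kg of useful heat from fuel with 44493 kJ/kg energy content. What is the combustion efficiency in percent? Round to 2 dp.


Efficiency = (Q_useful / Q_fuel) * 100
Efficiency = (28402 / 44493) * 100
Efficiency = 0.6383 * 100 = 63.83%


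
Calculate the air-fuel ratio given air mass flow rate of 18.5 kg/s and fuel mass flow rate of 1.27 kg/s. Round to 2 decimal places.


AFR = m_air / m_fuel
AFR = 18.5 / 1.27 = 14.57


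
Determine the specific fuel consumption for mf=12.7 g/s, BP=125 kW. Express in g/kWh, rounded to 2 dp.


SFC = (mf / BP) * 3600
Rate = 12.7 / 125 = 0.101600 g/(s*kW)
SFC = 0.101600 * 3600 = 365.76 g/kWh


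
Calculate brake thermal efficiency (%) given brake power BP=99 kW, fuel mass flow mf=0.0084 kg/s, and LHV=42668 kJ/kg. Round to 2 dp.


eta_BTE = (BP / (mf * LHV)) * 100
Denominator = 0.0084 * 42668 = 358.4112 kW
eta_BTE = (99 / 358.4112) * 100 = 27.62%


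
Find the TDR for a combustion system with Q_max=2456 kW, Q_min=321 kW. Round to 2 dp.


TDR = Q_max / Q_min
TDR = 2456 / 321 = 7.65


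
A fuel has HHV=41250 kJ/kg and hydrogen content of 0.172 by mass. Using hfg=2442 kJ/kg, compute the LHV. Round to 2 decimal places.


LHV = HHV - hfg * 9 * H
Water correction = 2442 * 9 * 0.172 = 3780.216 kJ/kg
LHV = 41250 - 3780.216 = 37469.78 kJ/kg


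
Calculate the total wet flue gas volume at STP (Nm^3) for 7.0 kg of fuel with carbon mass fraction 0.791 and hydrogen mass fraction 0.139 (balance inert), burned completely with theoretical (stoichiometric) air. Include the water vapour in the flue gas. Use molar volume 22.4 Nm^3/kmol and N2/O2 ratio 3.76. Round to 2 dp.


Per kg fuel: CO2 = (C/12 kmol)*22.4 = (0.791/12)*22.4 = 1.47653 Nm^3
Per kg fuel: H2O = (H/2 kmol)*22.4 = (0.139/2)*22.4 = 1.55680 Nm^3
O2 needed per kg fuel = C/12 + H/4 = 0.791/12 + 0.139/4 = 0.10066667 kmol
Per kg fuel: N2 = O2*3.76*22.4 = 0.10066667*3.76*22.4 = 8.47855 Nm^3
Total per kg = 1.47653 + 1.55680 + 8.47855 = 11.51188 Nm^3
Total = 11.51188 * 7.0 = 80.58 Nm^3


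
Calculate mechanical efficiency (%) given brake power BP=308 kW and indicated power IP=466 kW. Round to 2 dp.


eta_mech = (BP / IP) * 100
Ratio = 308 / 466 = 0.6609
eta_mech = 0.6609 * 100 = 66.09%


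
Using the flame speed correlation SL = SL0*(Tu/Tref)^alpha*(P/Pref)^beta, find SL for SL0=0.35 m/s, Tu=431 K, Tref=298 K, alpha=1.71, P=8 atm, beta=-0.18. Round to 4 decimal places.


SL = SL0 * (Tu/Tref)^alpha * (P/Pref)^beta
T ratio = 431/298 = 1.44630872
(T ratio)^alpha = 1.44630872^1.71 = 1.879517
(P/Pref)^beta = 8^(-0.18) = 0.687771
SL = 0.35 * 1.879517 * 0.687771 = 0.4524 m/s


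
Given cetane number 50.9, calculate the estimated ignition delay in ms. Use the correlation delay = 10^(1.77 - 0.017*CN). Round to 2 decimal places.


delay = 10^(1.77 - 0.017*CN)
Exponent = 1.77 - 0.017*50.9 = 0.9047
delay = 10^0.9047 = 8.03 ms


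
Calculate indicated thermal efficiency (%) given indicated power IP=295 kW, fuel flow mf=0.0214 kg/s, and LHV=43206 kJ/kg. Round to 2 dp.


eta_ith = (IP / (mf * LHV)) * 100
Denominator = 0.0214 * 43206 = 924.6084 kW
eta_ith = (295 / 924.6084) * 100 = 31.91%


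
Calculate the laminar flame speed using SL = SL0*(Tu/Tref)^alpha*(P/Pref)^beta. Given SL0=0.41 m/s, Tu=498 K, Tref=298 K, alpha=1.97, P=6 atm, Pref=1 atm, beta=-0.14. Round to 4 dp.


SL = SL0 * (Tu/Tref)^alpha * (P/Pref)^beta
T ratio = 498/298 = 1.67114094
(T ratio)^alpha = 1.67114094^1.97 = 2.750019
(P/Pref)^beta = 6^(-0.14) = 0.778142
SL = 0.41 * 2.750019 * 0.778142 = 0.8774 m/s


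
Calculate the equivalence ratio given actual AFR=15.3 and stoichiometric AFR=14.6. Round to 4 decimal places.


phi = AFR_stoich / AFR_actual
phi = 14.6 / 15.3 = 0.9542


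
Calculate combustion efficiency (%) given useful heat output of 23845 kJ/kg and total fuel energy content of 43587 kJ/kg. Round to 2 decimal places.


Efficiency = (Q_useful / Q_fuel) * 100
Efficiency = (23845 / 43587) * 100
Efficiency = 0.5471 * 100 = 54.71%


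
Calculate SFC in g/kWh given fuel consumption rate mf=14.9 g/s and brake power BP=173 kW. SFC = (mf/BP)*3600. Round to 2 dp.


SFC = (mf / BP) * 3600
Rate = 14.9 / 173 = 0.086127 g/(s*kW)
SFC = 0.086127 * 3600 = 310.06 g/kWh


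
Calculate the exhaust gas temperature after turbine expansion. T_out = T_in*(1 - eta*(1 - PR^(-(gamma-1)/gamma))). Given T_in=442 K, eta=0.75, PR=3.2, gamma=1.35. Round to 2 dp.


T_out = T_in * (1 - eta * (1 - PR^(-(gamma-1)/gamma)))
Exponent = -(1.35-1)/1.35 = -0.25925926
PR^exp = 3.2^(-0.25925926) = 0.73966521
Factor = 1 - 0.75*(1 - 0.73966521) = 0.80474891
T_out = 442 * 0.80474891 = 355.70 K


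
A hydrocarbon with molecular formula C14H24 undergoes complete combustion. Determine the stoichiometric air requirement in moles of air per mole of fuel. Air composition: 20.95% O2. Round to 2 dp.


Balanced combustion: C14H24 + 20 O2 -> 14 CO2 + 12 H2O
O2 needed = C + H/4 = 14 + 24/4 = 20.00 moles
Air moles = O2 / 0.2095 = 20.00 / 0.2095 = 95.47 moles air


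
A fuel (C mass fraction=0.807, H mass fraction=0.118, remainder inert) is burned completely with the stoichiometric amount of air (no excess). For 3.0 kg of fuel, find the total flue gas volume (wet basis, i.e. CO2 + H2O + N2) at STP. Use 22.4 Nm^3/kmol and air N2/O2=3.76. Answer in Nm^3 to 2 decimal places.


Per kg fuel: CO2 = (C/12 kmol)*22.4 = (0.807/12)*22.4 = 1.50640 Nm^3
Per kg fuel: H2O = (H/2 kmol)*22.4 = (0.118/2)*22.4 = 1.32160 Nm^3
O2 needed per kg fuel = C/12 + H/4 = 0.807/12 + 0.118/4 = 0.09675000 kmol
Per kg fuel: N2 = O2*3.76*22.4 = 0.09675000*3.76*22.4 = 8.14867 Nm^3
Total per kg = 1.50640 + 1.32160 + 8.14867 = 10.97667 Nm^3
Total = 10.97667 * 3.0 = 32.93 Nm^3


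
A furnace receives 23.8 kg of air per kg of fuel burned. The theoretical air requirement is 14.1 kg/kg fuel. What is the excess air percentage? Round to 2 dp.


Excess air = actual - stoichiometric = 23.8 - 14.1 = 9.70 kg/kg fuel
Excess air % = (excess / stoich) * 100 = (9.70 / 14.1) * 100 = 68.79%


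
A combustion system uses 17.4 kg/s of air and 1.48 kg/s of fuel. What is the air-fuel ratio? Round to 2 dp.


AFR = m_air / m_fuel
AFR = 17.4 / 1.48 = 11.76


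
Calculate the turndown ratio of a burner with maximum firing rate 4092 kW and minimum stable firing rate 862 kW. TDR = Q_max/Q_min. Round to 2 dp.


TDR = Q_max / Q_min
TDR = 4092 / 862 = 4.75


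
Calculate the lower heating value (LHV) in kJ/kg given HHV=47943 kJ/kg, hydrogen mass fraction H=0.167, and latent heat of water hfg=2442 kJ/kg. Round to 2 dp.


LHV = HHV - hfg * 9 * H
Water correction = 2442 * 9 * 0.167 = 3670.326 kJ/kg
LHV = 47943 - 3670.326 = 44272.67 kJ/kg


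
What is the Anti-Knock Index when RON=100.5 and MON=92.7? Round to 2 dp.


AKI = (RON + MON) / 2
AKI = (100.5 + 92.7) / 2
AKI = 193.2 / 2 = 96.60


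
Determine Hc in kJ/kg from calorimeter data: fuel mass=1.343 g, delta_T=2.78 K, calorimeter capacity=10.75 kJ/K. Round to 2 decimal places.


Hc = C_cal * delta_T / m_fuel
Q_released = 10.75 * 2.78 = 29.8850 kJ
m_fuel = 1.343 g = 1.343/1000 kg = 0.001343 kg
Hc = 29.8850 / 0.001343 = 22252.42 kJ/kg


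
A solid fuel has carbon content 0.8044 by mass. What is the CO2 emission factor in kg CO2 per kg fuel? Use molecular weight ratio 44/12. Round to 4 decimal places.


EF = C_frac * (M_CO2 / M_C)
EF = 0.8044 * (44/12)
EF = 0.8044 * 3.666667 = 2.9495 kg_CO2/kg_fuel


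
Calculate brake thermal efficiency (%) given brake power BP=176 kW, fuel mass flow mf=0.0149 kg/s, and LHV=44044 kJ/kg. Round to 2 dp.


eta_BTE = (BP / (mf * LHV)) * 100
Denominator = 0.0149 * 44044 = 656.2556 kW
eta_BTE = (176 / 656.2556) * 100 = 26.82%


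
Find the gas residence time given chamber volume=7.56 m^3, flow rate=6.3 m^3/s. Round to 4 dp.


tau = V / Q_flow
tau = 7.56 / 6.3 = 1.2000 s


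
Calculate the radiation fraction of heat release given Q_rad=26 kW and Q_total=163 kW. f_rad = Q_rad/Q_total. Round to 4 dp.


f_rad = Q_rad / Q_total
f_rad = 26 / 163 = 0.1595


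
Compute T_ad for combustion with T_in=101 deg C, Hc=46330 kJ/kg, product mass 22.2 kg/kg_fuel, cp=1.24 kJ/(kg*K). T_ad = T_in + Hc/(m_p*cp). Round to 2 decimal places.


T_ad = T_in + Hc / (m_p * cp)
Denominator = 22.2 * 1.24 = 27.5280
Temperature rise = 46330 / 27.5280 = 1683.01 K
T_ad = 101 + 1683.01 = 1784.01 deg C


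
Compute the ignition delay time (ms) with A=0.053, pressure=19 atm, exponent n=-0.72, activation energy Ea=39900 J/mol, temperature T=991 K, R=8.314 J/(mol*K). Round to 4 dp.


tau = A * P^n * exp(Ea/(R*T))
P^n = 19^(-0.72) = 0.12003210
Ea/(R*T) = 39900/(8.314*991) = 4.842718
exp(Ea/(R*T)) = 126.813621
tau = 0.053 * 0.12003210 * 126.813621 = 0.8068 ms


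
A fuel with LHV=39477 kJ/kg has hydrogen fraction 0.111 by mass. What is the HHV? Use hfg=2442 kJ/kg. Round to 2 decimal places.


HHV = LHV + hfg * 9 * H
Water addition = 2442 * 9 * 0.111 = 2439.558 kJ/kg
HHV = 39477 + 2439.558 = 41916.56 kJ/kg


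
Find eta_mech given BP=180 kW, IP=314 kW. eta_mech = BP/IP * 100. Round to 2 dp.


eta_mech = (BP / IP) * 100
Ratio = 180 / 314 = 0.5732
eta_mech = 0.5732 * 100 = 57.32%


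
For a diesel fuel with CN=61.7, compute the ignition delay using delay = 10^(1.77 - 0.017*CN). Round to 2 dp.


delay = 10^(1.77 - 0.017*CN)
Exponent = 1.77 - 0.017*61.7 = 0.7211
delay = 10^0.7211 = 5.26 ms


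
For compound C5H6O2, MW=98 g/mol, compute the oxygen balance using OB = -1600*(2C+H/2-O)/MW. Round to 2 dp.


OB = -1600 * (2C + H/2 - O) / MW
Inner = 2*5 + 6/2 - 2 = 11.00
OB = -1600 * 11.00 / 98 = -179.59%


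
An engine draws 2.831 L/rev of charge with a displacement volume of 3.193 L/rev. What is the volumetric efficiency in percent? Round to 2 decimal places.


eta_v = (V_actual / V_disp) * 100
Ratio = 2.831 / 3.193 = 0.8866
eta_v = 0.8866 * 100 = 88.66%


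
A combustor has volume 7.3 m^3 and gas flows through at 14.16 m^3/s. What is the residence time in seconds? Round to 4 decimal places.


tau = V / Q_flow
tau = 7.3 / 14.16 = 0.5155 s


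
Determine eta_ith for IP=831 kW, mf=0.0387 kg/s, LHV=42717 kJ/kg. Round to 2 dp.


eta_ith = (IP / (mf * LHV)) * 100
Denominator = 0.0387 * 42717 = 1653.1479 kW
eta_ith = (831 / 1653.1479) * 100 = 50.27%


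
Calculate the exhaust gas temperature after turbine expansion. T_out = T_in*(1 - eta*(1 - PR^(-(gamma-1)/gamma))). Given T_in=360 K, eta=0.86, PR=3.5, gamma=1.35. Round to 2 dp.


T_out = T_in * (1 - eta * (1 - PR^(-(gamma-1)/gamma)))
Exponent = -(1.35-1)/1.35 = -0.25925926
PR^exp = 3.5^(-0.25925926) = 0.72267881
Factor = 1 - 0.86*(1 - 0.72267881) = 0.76150378
T_out = 360 * 0.76150378 = 274.14 K


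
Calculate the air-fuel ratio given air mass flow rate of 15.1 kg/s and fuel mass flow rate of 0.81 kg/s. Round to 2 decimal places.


AFR = m_air / m_fuel
AFR = 15.1 / 0.81 = 18.64


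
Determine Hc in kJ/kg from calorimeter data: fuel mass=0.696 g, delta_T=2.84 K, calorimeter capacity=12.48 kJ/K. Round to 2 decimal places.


Hc = C_cal * delta_T / m_fuel
Q_released = 12.48 * 2.84 = 35.4432 kJ
m_fuel = 0.696 g = 0.696/1000 kg = 0.000696 kg
Hc = 35.4432 / 0.000696 = 50924.14 kJ/kg


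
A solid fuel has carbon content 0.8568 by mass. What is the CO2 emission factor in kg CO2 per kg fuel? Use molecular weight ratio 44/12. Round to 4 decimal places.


EF = C_frac * (M_CO2 / M_C)
EF = 0.8568 * (44/12)
EF = 0.8568 * 3.666667 = 3.1416 kg_CO2/kg_fuel


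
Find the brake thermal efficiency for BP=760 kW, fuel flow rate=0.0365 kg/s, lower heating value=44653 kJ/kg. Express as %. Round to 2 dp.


eta_BTE = (BP / (mf * LHV)) * 100
Denominator = 0.0365 * 44653 = 1629.8345 kW
eta_BTE = (760 / 1629.8345) * 100 = 46.63%


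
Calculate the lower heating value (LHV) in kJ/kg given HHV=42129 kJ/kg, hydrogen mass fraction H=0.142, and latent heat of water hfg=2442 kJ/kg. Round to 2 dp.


LHV = HHV - hfg * 9 * H
Water correction = 2442 * 9 * 0.142 = 3120.876 kJ/kg
LHV = 42129 - 3120.876 = 39008.12 kJ/kg


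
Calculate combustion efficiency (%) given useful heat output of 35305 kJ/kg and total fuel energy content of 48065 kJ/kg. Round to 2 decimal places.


Efficiency = (Q_useful / Q_fuel) * 100
Efficiency = (35305 / 48065) * 100
Efficiency = 0.7345 * 100 = 73.45%


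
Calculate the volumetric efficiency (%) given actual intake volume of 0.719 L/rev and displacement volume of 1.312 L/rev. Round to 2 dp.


eta_v = (V_actual / V_disp) * 100
Ratio = 0.719 / 1.312 = 0.5480
eta_v = 0.5480 * 100 = 54.80%


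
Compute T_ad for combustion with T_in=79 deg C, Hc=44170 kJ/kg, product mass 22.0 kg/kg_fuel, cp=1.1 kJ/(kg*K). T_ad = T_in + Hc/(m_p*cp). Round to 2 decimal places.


T_ad = T_in + Hc / (m_p * cp)
Denominator = 22.0 * 1.1 = 24.2000
Temperature rise = 44170 / 24.2000 = 1825.21 K
T_ad = 79 + 1825.21 = 1904.21 deg C


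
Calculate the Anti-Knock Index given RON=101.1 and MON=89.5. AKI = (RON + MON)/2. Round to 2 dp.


AKI = (RON + MON) / 2
AKI = (101.1 + 89.5) / 2
AKI = 190.6 / 2 = 95.30


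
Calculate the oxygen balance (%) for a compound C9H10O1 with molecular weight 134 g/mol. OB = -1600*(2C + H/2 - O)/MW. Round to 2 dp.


OB = -1600 * (2C + H/2 - O) / MW
Inner = 2*9 + 10/2 - 1 = 22.00
OB = -1600 * 22.00 / 134 = -262.69%


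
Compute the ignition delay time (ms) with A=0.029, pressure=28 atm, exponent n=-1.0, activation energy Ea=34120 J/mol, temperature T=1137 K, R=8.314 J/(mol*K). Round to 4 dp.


tau = A * P^n * exp(Ea/(R*T))
P^n = 28^(-1.0) = 0.03571429
Ea/(R*T) = 34120/(8.314*1137) = 3.609429
exp(Ea/(R*T)) = 36.944962
tau = 0.029 * 0.03571429 * 36.944962 = 0.0383 ms


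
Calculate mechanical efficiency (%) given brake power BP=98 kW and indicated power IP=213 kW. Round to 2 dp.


eta_mech = (BP / IP) * 100
Ratio = 98 / 213 = 0.4601
eta_mech = 0.4601 * 100 = 46.01%


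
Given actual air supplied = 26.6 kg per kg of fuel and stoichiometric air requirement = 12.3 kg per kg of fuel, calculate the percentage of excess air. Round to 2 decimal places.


Excess air = actual - stoichiometric = 26.6 - 12.3 = 14.30 kg/kg fuel
Excess air % = (excess / stoich) * 100 = (14.30 / 12.3) * 100 = 116.26%


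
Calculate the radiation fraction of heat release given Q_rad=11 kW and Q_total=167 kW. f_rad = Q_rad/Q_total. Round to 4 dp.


f_rad = Q_rad / Q_total
f_rad = 11 / 167 = 0.0659


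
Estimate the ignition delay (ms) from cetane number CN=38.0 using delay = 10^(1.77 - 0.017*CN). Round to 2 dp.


delay = 10^(1.77 - 0.017*CN)
Exponent = 1.77 - 0.017*38.0 = 1.1240
delay = 10^1.1240 = 13.30 ms


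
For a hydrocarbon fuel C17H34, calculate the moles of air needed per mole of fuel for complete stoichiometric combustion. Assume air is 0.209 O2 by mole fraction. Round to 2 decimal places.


Balanced combustion: C17H34 + 25.5 O2 -> 17 CO2 + 17 H2O
O2 needed = C + H/4 = 17 + 34/4 = 25.50 moles
Air moles = O2 / 0.209 = 25.50 / 0.209 = 122.01 moles air


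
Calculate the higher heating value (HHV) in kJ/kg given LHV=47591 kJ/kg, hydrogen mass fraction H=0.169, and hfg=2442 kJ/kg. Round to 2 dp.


HHV = LHV + hfg * 9 * H
Water addition = 2442 * 9 * 0.169 = 3714.282 kJ/kg
HHV = 47591 + 3714.282 = 51305.28 kJ/kg


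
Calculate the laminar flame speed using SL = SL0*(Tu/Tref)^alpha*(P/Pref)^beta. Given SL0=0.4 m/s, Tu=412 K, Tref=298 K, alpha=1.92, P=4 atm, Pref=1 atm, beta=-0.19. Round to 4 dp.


SL = SL0 * (Tu/Tref)^alpha * (P/Pref)^beta
T ratio = 412/298 = 1.38255034
(T ratio)^alpha = 1.38255034^1.92 = 1.862548
(P/Pref)^beta = 4^(-0.19) = 0.768438
SL = 0.4 * 1.862548 * 0.768438 = 0.5725 m/s


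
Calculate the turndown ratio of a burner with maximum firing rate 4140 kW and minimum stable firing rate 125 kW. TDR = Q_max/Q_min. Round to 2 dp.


TDR = Q_max / Q_min
TDR = 4140 / 125 = 33.12


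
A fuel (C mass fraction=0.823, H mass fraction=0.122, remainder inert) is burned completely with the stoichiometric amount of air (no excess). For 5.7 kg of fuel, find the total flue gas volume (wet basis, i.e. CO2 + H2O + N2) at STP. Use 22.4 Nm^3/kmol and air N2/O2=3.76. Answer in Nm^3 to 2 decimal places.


Per kg fuel: CO2 = (C/12 kmol)*22.4 = (0.823/12)*22.4 = 1.53627 Nm^3
Per kg fuel: H2O = (H/2 kmol)*22.4 = (0.122/2)*22.4 = 1.36640 Nm^3
O2 needed per kg fuel = C/12 + H/4 = 0.823/12 + 0.122/4 = 0.09908333 kmol
Per kg fuel: N2 = O2*3.76*22.4 = 0.09908333*3.76*22.4 = 8.34519 Nm^3
Total per kg = 1.53627 + 1.36640 + 8.34519 = 11.24786 Nm^3
Total = 11.24786 * 5.7 = 64.11 Nm^3


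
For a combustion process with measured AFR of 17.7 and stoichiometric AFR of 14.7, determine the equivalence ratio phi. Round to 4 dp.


phi = AFR_stoich / AFR_actual
phi = 14.7 / 17.7 = 0.8305


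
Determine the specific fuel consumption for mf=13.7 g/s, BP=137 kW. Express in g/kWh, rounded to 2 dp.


SFC = (mf / BP) * 3600
Rate = 13.7 / 137 = 0.100000 g/(s*kW)
SFC = 0.100000 * 3600 = 360.00 g/kWh


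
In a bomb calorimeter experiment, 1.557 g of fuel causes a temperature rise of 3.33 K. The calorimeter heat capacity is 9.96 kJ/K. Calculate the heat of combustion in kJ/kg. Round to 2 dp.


Hc = C_cal * delta_T / m_fuel
Q_released = 9.96 * 3.33 = 33.1668 kJ
m_fuel = 1.557 g = 1.557/1000 kg = 0.001557 kg
Hc = 33.1668 / 0.001557 = 21301.73 kJ/kg


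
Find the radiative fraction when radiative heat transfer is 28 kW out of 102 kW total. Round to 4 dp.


f_rad = Q_rad / Q_total
f_rad = 28 / 102 = 0.2745


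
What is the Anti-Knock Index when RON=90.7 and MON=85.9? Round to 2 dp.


AKI = (RON + MON) / 2
AKI = (90.7 + 85.9) / 2
AKI = 176.6 / 2 = 88.30


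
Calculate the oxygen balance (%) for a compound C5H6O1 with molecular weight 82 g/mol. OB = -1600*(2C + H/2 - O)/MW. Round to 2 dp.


OB = -1600 * (2C + H/2 - O) / MW
Inner = 2*5 + 6/2 - 1 = 12.00
OB = -1600 * 12.00 / 82 = -234.15%


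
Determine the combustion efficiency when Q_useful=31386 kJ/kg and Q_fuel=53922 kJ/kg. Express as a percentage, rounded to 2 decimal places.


Efficiency = (Q_useful / Q_fuel) * 100
Efficiency = (31386 / 53922) * 100
Efficiency = 0.5821 * 100 = 58.21%


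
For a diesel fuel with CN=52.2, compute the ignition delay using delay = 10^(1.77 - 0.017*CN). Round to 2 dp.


delay = 10^(1.77 - 0.017*CN)
Exponent = 1.77 - 0.017*52.2 = 0.8826
delay = 10^0.8826 = 7.63 ms


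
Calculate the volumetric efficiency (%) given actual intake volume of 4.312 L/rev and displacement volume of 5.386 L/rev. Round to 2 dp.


eta_v = (V_actual / V_disp) * 100
Ratio = 4.312 / 5.386 = 0.8006
eta_v = 0.8006 * 100 = 80.06%


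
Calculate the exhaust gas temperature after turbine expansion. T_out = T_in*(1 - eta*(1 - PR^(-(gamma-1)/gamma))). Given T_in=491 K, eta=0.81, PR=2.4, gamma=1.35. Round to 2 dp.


T_out = T_in * (1 - eta * (1 - PR^(-(gamma-1)/gamma)))
Exponent = -(1.35-1)/1.35 = -0.25925926
PR^exp = 2.4^(-0.25925926) = 0.79694200
Factor = 1 - 0.81*(1 - 0.79694200) = 0.83552302
T_out = 491 * 0.83552302 = 410.24 K


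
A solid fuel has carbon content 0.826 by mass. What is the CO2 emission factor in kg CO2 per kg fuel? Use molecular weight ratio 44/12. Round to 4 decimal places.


EF = C_frac * (M_CO2 / M_C)
EF = 0.826 * (44/12)
EF = 0.826 * 3.666667 = 3.0287 kg_CO2/kg_fuel


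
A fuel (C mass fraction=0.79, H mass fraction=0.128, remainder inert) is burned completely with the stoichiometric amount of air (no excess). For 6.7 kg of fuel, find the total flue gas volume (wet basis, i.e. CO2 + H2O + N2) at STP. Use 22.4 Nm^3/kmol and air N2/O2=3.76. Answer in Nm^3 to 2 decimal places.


Per kg fuel: CO2 = (C/12 kmol)*22.4 = (0.79/12)*22.4 = 1.47467 Nm^3
Per kg fuel: H2O = (H/2 kmol)*22.4 = (0.128/2)*22.4 = 1.43360 Nm^3
O2 needed per kg fuel = C/12 + H/4 = 0.79/12 + 0.128/4 = 0.09783333 kmol
Per kg fuel: N2 = O2*3.76*22.4 = 0.09783333*3.76*22.4 = 8.23991 Nm^3
Total per kg = 1.47467 + 1.43360 + 8.23991 = 11.14818 Nm^3
Total = 11.14818 * 6.7 = 74.69 Nm^3


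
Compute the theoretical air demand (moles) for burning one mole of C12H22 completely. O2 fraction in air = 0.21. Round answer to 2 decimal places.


Balanced combustion: C12H22 + 17.5 O2 -> 12 CO2 + 11 H2O
O2 needed = C + H/4 = 12 + 22/4 = 17.50 moles
Air moles = O2 / 0.21 = 17.50 / 0.21 = 83.33 moles air


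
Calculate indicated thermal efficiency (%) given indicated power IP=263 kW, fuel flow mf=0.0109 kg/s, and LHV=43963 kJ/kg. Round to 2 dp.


eta_ith = (IP / (mf * LHV)) * 100
Denominator = 0.0109 * 43963 = 479.1967 kW
eta_ith = (263 / 479.1967) * 100 = 54.88%


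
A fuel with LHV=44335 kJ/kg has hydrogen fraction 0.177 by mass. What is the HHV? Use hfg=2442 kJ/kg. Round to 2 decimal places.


HHV = LHV + hfg * 9 * H
Water addition = 2442 * 9 * 0.177 = 3890.106 kJ/kg
HHV = 44335 + 3890.106 = 48225.11 kJ/kg


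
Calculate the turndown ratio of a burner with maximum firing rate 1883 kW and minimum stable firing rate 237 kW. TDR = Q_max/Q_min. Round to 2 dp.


TDR = Q_max / Q_min
TDR = 1883 / 237 = 7.95


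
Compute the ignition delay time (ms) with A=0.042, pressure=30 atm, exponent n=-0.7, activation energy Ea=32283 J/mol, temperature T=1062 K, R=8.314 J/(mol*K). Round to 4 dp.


tau = A * P^n * exp(Ea/(R*T))
P^n = 30^(-0.7) = 0.09247304
Ea/(R*T) = 32283/(8.314*1062) = 3.656279
exp(Ea/(R*T)) = 38.717015
tau = 0.042 * 0.09247304 * 38.717015 = 0.1504 ms


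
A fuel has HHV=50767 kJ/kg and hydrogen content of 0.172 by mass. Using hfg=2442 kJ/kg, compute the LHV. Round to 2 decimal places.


LHV = HHV - hfg * 9 * H
Water correction = 2442 * 9 * 0.172 = 3780.216 kJ/kg
LHV = 50767 - 3780.216 = 46986.78 kJ/kg


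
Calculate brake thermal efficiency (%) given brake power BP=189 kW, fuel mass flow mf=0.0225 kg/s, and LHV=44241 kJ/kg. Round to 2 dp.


eta_BTE = (BP / (mf * LHV)) * 100
Denominator = 0.0225 * 44241 = 995.4225 kW
eta_BTE = (189 / 995.4225) * 100 = 18.99%


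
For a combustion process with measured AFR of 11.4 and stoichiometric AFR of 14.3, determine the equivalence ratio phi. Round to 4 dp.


phi = AFR_stoich / AFR_actual
phi = 14.3 / 11.4 = 1.2544


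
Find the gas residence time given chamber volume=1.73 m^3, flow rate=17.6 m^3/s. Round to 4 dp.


tau = V / Q_flow
tau = 1.73 / 17.6 = 0.0983 s


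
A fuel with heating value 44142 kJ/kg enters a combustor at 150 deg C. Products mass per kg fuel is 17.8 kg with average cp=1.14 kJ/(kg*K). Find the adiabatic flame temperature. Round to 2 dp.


T_ad = T_in + Hc / (m_p * cp)
Denominator = 17.8 * 1.14 = 20.2920
Temperature rise = 44142 / 20.2920 = 2175.34 K
T_ad = 150 + 2175.34 = 2325.34 deg C


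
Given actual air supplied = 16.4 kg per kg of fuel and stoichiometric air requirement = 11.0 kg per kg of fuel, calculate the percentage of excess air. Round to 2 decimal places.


Excess air = actual - stoichiometric = 16.4 - 11.0 = 5.40 kg/kg fuel
Excess air % = (excess / stoich) * 100 = (5.40 / 11.0) * 100 = 49.09%


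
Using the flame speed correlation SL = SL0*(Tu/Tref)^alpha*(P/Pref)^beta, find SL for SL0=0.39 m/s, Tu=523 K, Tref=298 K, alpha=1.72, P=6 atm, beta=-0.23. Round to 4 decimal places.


SL = SL0 * (Tu/Tref)^alpha * (P/Pref)^beta
T ratio = 523/298 = 1.75503356
(T ratio)^alpha = 1.75503356^1.72 = 2.631303
(P/Pref)^beta = 6^(-0.23) = 0.662255
SL = 0.39 * 2.631303 * 0.662255 = 0.6796 m/s


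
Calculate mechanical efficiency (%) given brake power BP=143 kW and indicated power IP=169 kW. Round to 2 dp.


eta_mech = (BP / IP) * 100
Ratio = 143 / 169 = 0.8462
eta_mech = 0.8462 * 100 = 84.62%


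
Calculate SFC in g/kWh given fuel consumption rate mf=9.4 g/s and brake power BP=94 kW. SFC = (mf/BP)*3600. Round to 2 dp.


SFC = (mf / BP) * 3600
Rate = 9.4 / 94 = 0.100000 g/(s*kW)
SFC = 0.100000 * 3600 = 360.00 g/kWh


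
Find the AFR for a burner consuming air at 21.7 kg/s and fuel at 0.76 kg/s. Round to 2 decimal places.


AFR = m_air / m_fuel
AFR = 21.7 / 0.76 = 28.55


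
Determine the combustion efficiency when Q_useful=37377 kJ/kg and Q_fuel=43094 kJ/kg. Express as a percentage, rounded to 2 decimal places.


Efficiency = (Q_useful / Q_fuel) * 100
Efficiency = (37377 / 43094) * 100
Efficiency = 0.8673 * 100 = 86.73%


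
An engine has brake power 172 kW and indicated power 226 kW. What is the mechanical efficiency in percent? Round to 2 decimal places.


eta_mech = (BP / IP) * 100
Ratio = 172 / 226 = 0.7611
eta_mech = 0.7611 * 100 = 76.11%


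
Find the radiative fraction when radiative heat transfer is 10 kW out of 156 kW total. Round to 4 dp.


f_rad = Q_rad / Q_total
f_rad = 10 / 156 = 0.0641


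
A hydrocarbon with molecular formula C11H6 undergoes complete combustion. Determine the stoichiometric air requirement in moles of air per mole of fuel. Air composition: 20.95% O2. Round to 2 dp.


Balanced combustion: C11H6 + 12.5 O2 -> 11 CO2 + 3 H2O
O2 needed = C + H/4 = 11 + 6/4 = 12.50 moles
Air moles = O2 / 0.2095 = 12.50 / 0.2095 = 59.67 moles air


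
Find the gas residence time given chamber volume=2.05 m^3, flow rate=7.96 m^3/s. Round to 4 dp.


tau = V / Q_flow
tau = 2.05 / 7.96 = 0.2575 s


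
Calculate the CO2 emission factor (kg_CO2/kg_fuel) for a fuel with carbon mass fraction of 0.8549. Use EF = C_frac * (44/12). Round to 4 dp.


EF = C_frac * (M_CO2 / M_C)
EF = 0.8549 * (44/12)
EF = 0.8549 * 3.666667 = 3.1346 kg_CO2/kg_fuel


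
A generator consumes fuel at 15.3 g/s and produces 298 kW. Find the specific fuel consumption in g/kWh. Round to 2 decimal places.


SFC = (mf / BP) * 3600
Rate = 15.3 / 298 = 0.051342 g/(s*kW)
SFC = 0.051342 * 3600 = 184.83 g/kWh


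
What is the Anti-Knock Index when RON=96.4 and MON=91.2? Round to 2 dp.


AKI = (RON + MON) / 2
AKI = (96.4 + 91.2) / 2
AKI = 187.6 / 2 = 93.80


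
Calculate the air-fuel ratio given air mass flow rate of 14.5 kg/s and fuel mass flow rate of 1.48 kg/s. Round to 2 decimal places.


AFR = m_air / m_fuel
AFR = 14.5 / 1.48 = 9.80


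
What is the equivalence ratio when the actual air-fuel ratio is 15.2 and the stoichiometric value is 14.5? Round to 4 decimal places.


phi = AFR_stoich / AFR_actual
phi = 14.5 / 15.2 = 0.9539


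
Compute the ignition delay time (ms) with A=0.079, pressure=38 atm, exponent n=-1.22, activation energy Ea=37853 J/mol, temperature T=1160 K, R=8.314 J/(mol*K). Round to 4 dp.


tau = A * P^n * exp(Ea/(R*T))
P^n = 38^(-1.22) = 0.01182127
Ea/(R*T) = 37853/(8.314*1160) = 3.924933
exp(Ea/(R*T)) = 50.649706
tau = 0.079 * 0.01182127 * 50.649706 = 0.0473 ms


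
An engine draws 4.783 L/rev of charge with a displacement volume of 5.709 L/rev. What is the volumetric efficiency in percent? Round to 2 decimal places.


eta_v = (V_actual / V_disp) * 100
Ratio = 4.783 / 5.709 = 0.8378
eta_v = 0.8378 * 100 = 83.78%


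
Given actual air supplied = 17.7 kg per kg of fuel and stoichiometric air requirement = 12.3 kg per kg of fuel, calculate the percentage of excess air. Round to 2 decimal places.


Excess air = actual - stoichiometric = 17.7 - 12.3 = 5.40 kg/kg fuel
Excess air % = (excess / stoich) * 100 = (5.40 / 12.3) * 100 = 43.90%


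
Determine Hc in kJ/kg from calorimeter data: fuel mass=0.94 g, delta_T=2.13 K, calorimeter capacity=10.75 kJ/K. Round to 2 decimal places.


Hc = C_cal * delta_T / m_fuel
Q_released = 10.75 * 2.13 = 22.8975 kJ
m_fuel = 0.94 g = 0.94/1000 kg = 0.000940 kg
Hc = 22.8975 / 0.000940 = 24359.04 kJ/kg


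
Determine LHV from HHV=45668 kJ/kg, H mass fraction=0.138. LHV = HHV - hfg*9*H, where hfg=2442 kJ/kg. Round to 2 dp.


LHV = HHV - hfg * 9 * H
Water correction = 2442 * 9 * 0.138 = 3032.964 kJ/kg
LHV = 45668 - 3032.964 = 42635.04 kJ/kg


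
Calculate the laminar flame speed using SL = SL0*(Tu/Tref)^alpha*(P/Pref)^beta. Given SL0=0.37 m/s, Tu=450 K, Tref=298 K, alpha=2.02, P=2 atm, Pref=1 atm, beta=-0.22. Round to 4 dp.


SL = SL0 * (Tu/Tref)^alpha * (P/Pref)^beta
T ratio = 450/298 = 1.51006711
(T ratio)^alpha = 1.51006711^2.02 = 2.299177
(P/Pref)^beta = 2^(-0.22) = 0.858565
SL = 0.37 * 2.299177 * 0.858565 = 0.7304 m/s


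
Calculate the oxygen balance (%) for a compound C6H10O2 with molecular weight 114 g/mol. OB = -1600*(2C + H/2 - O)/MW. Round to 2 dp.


OB = -1600 * (2C + H/2 - O) / MW
Inner = 2*6 + 10/2 - 2 = 15.00
OB = -1600 * 15.00 / 114 = -210.53%


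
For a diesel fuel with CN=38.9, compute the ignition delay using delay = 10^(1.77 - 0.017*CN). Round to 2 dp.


delay = 10^(1.77 - 0.017*CN)
Exponent = 1.77 - 0.017*38.9 = 1.1087
delay = 10^1.1087 = 12.84 ms


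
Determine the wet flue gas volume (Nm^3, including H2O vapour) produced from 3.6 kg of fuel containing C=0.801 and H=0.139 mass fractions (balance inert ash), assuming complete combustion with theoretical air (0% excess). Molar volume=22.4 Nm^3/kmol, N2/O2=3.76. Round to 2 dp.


Per kg fuel: CO2 = (C/12 kmol)*22.4 = (0.801/12)*22.4 = 1.49520 Nm^3
Per kg fuel: H2O = (H/2 kmol)*22.4 = (0.139/2)*22.4 = 1.55680 Nm^3
O2 needed per kg fuel = C/12 + H/4 = 0.801/12 + 0.139/4 = 0.10150000 kmol
Per kg fuel: N2 = O2*3.76*22.4 = 0.10150000*3.76*22.4 = 8.54874 Nm^3
Total per kg = 1.49520 + 1.55680 + 8.54874 = 11.60074 Nm^3
Total = 11.60074 * 3.6 = 41.76 Nm^3


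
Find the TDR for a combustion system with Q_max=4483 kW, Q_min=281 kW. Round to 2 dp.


TDR = Q_max / Q_min
TDR = 4483 / 281 = 15.95


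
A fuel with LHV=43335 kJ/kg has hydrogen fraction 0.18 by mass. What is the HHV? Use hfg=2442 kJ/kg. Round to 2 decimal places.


HHV = LHV + hfg * 9 * H
Water addition = 2442 * 9 * 0.18 = 3956.040 kJ/kg
HHV = 43335 + 3956.040 = 47291.04 kJ/kg


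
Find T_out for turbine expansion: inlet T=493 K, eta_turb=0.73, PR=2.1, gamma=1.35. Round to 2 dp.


T_out = T_in * (1 - eta * (1 - PR^(-(gamma-1)/gamma)))
Exponent = -(1.35-1)/1.35 = -0.25925926
PR^exp = 2.1^(-0.25925926) = 0.82501466
Factor = 1 - 0.73*(1 - 0.82501466) = 0.87226070
T_out = 493 * 0.87226070 = 430.02 K


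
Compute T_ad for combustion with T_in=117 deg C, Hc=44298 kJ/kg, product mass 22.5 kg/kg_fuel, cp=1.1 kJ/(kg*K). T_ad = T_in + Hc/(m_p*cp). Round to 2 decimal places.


T_ad = T_in + Hc / (m_p * cp)
Denominator = 22.5 * 1.1 = 24.7500
Temperature rise = 44298 / 24.7500 = 1789.82 K
T_ad = 117 + 1789.82 = 1906.82 deg C


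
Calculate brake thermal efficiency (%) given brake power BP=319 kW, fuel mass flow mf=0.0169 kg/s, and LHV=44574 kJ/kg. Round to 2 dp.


eta_BTE = (BP / (mf * LHV)) * 100
Denominator = 0.0169 * 44574 = 753.3006 kW
eta_BTE = (319 / 753.3006) * 100 = 42.35%


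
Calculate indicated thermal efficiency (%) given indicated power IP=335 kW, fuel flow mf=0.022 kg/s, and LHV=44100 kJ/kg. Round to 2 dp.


eta_ith = (IP / (mf * LHV)) * 100
Denominator = 0.022 * 44100 = 970.2000 kW
eta_ith = (335 / 970.2000) * 100 = 34.53%


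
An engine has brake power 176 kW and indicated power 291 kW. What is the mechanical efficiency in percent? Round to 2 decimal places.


eta_mech = (BP / IP) * 100
Ratio = 176 / 291 = 0.6048
eta_mech = 0.6048 * 100 = 60.48%


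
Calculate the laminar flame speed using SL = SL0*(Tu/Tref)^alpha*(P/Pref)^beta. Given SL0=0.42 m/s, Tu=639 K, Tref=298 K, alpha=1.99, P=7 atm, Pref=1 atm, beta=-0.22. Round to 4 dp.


SL = SL0 * (Tu/Tref)^alpha * (P/Pref)^beta
T ratio = 639/298 = 2.14429530
(T ratio)^alpha = 2.14429530^1.99 = 4.563062
(P/Pref)^beta = 7^(-0.22) = 0.651746
SL = 0.42 * 4.563062 * 0.651746 = 1.2491 m/s


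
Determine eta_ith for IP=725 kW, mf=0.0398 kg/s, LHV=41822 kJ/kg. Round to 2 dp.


eta_ith = (IP / (mf * LHV)) * 100
Denominator = 0.0398 * 41822 = 1664.5156 kW
eta_ith = (725 / 1664.5156) * 100 = 43.56%


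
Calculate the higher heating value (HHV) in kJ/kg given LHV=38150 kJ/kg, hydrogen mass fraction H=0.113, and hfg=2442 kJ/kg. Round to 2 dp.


HHV = LHV + hfg * 9 * H
Water addition = 2442 * 9 * 0.113 = 2483.514 kJ/kg
HHV = 38150 + 2483.514 = 40633.51 kJ/kg


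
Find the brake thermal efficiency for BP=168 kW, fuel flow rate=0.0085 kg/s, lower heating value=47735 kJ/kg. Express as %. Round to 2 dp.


eta_BTE = (BP / (mf * LHV)) * 100
Denominator = 0.0085 * 47735 = 405.7475 kW
eta_BTE = (168 / 405.7475) * 100 = 41.41%


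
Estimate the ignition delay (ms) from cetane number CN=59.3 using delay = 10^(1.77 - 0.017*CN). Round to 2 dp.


delay = 10^(1.77 - 0.017*CN)
Exponent = 1.77 - 0.017*59.3 = 0.7619
delay = 10^0.7619 = 5.78 ms


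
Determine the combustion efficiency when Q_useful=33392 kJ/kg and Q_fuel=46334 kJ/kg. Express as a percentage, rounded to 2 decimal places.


Efficiency = (Q_useful / Q_fuel) * 100
Efficiency = (33392 / 46334) * 100
Efficiency = 0.7207 * 100 = 72.07%


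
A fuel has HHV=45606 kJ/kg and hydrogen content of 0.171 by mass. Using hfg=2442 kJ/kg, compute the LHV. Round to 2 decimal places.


LHV = HHV - hfg * 9 * H
Water correction = 2442 * 9 * 0.171 = 3758.238 kJ/kg
LHV = 45606 - 3758.238 = 41847.76 kJ/kg
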